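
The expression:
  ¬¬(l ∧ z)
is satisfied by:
  {z: True, l: True}


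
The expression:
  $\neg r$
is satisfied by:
  {r: False}


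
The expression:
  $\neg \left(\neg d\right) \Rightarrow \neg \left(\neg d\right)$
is always true.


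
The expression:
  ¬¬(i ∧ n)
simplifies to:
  i ∧ n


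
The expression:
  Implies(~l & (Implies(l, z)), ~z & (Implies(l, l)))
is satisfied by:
  {l: True, z: False}
  {z: False, l: False}
  {z: True, l: True}


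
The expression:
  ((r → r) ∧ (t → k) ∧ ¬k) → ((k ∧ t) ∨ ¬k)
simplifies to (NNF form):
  True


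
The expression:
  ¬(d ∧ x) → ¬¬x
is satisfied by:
  {x: True}


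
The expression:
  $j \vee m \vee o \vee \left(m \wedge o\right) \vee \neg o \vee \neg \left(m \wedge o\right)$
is always true.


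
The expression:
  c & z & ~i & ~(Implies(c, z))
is never true.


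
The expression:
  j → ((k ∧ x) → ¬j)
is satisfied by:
  {k: False, x: False, j: False}
  {j: True, k: False, x: False}
  {x: True, k: False, j: False}
  {j: True, x: True, k: False}
  {k: True, j: False, x: False}
  {j: True, k: True, x: False}
  {x: True, k: True, j: False}


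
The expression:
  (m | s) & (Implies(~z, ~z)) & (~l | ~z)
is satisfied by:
  {m: True, s: True, z: False, l: False}
  {m: True, z: False, l: False, s: False}
  {s: True, z: False, l: False, m: False}
  {m: True, l: True, s: True, z: False}
  {m: True, l: True, z: False, s: False}
  {l: True, s: True, z: False, m: False}
  {s: True, m: True, z: True, l: False}
  {m: True, z: True, l: False, s: False}
  {s: True, z: True, l: False, m: False}


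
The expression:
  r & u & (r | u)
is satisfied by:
  {r: True, u: True}


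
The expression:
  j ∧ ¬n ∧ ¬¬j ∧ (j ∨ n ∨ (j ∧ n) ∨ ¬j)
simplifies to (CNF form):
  j ∧ ¬n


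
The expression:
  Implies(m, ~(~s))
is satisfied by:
  {s: True, m: False}
  {m: False, s: False}
  {m: True, s: True}


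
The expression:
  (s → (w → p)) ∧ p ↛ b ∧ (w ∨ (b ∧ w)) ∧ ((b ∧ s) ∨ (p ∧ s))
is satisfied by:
  {p: True, w: True, s: True, b: False}


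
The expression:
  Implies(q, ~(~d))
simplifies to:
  d | ~q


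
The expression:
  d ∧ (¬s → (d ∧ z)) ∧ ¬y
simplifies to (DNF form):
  (d ∧ s ∧ ¬y) ∨ (d ∧ z ∧ ¬y)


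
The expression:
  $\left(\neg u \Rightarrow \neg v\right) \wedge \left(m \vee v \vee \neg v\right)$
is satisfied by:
  {u: True, v: False}
  {v: False, u: False}
  {v: True, u: True}


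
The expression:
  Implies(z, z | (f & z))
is always true.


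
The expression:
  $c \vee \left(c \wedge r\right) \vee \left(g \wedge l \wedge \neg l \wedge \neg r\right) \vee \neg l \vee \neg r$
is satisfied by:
  {c: True, l: False, r: False}
  {l: False, r: False, c: False}
  {r: True, c: True, l: False}
  {r: True, l: False, c: False}
  {c: True, l: True, r: False}
  {l: True, c: False, r: False}
  {r: True, l: True, c: True}


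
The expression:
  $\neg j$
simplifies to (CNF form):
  $\neg j$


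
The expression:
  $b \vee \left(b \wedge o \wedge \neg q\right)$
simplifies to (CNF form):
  $b$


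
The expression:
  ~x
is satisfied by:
  {x: False}


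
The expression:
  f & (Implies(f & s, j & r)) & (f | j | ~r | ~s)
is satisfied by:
  {j: True, r: True, f: True, s: False}
  {j: True, f: True, r: False, s: False}
  {r: True, f: True, j: False, s: False}
  {f: True, j: False, r: False, s: False}
  {j: True, s: True, r: True, f: True}


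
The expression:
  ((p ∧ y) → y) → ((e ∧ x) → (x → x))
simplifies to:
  True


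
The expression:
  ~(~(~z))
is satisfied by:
  {z: False}


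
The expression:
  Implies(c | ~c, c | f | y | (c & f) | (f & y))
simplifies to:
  c | f | y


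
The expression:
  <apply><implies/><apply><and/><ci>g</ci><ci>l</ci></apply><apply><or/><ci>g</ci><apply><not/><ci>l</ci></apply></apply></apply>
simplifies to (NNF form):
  <true/>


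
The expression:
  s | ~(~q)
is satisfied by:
  {q: True, s: True}
  {q: True, s: False}
  {s: True, q: False}


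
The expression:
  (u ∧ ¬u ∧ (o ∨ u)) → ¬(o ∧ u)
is always true.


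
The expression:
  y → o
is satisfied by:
  {o: True, y: False}
  {y: False, o: False}
  {y: True, o: True}


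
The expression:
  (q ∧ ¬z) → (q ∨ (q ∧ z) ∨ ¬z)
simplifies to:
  True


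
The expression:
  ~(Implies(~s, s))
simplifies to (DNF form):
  ~s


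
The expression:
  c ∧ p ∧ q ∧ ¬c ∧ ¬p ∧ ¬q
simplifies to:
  False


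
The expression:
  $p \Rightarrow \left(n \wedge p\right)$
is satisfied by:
  {n: True, p: False}
  {p: False, n: False}
  {p: True, n: True}


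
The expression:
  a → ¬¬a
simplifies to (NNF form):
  True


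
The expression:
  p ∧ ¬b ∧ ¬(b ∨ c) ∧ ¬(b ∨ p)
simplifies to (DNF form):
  False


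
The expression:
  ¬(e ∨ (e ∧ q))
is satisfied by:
  {e: False}


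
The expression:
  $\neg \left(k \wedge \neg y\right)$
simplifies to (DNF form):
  $y \vee \neg k$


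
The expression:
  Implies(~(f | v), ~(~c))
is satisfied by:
  {c: True, v: True, f: True}
  {c: True, v: True, f: False}
  {c: True, f: True, v: False}
  {c: True, f: False, v: False}
  {v: True, f: True, c: False}
  {v: True, f: False, c: False}
  {f: True, v: False, c: False}


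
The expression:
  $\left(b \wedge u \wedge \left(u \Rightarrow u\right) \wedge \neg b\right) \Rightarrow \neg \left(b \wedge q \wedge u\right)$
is always true.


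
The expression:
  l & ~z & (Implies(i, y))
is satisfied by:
  {y: True, l: True, i: False, z: False}
  {l: True, y: False, i: False, z: False}
  {y: True, i: True, l: True, z: False}


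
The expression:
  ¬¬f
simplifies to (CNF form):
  f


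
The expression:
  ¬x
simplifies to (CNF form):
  ¬x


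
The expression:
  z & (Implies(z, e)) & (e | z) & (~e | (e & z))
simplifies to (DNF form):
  e & z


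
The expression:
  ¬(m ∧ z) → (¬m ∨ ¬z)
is always true.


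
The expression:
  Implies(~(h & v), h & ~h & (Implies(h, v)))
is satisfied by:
  {h: True, v: True}


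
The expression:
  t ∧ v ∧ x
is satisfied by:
  {t: True, x: True, v: True}


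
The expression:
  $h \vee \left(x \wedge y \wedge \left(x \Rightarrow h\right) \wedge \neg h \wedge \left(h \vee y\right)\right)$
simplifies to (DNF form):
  $h$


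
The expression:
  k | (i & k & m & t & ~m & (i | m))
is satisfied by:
  {k: True}


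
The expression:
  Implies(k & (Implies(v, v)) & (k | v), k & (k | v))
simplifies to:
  True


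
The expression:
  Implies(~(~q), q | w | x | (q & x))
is always true.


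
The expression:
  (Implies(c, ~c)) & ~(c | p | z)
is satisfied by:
  {p: False, z: False, c: False}


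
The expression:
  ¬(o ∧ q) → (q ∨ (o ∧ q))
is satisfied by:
  {q: True}


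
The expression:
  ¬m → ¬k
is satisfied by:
  {m: True, k: False}
  {k: False, m: False}
  {k: True, m: True}


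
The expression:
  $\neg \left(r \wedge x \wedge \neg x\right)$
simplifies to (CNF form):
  $\text{True}$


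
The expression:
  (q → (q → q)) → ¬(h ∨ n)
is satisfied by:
  {n: False, h: False}


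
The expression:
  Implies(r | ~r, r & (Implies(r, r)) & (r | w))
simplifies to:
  r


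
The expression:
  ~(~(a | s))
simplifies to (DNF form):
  a | s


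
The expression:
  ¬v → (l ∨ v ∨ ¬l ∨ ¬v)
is always true.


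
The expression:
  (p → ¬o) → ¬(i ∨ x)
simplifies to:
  (o ∨ ¬i) ∧ (o ∨ ¬x) ∧ (p ∨ ¬i) ∧ (p ∨ ¬x)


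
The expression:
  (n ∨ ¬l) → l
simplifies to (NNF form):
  l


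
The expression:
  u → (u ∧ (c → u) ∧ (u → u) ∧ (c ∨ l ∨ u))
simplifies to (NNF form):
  True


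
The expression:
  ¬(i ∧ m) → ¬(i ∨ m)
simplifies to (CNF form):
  (i ∨ ¬i) ∧ (i ∨ ¬m) ∧ (m ∨ ¬i) ∧ (m ∨ ¬m)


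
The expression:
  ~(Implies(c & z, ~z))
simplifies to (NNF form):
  c & z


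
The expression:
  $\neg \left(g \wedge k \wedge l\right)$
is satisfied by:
  {l: False, k: False, g: False}
  {g: True, l: False, k: False}
  {k: True, l: False, g: False}
  {g: True, k: True, l: False}
  {l: True, g: False, k: False}
  {g: True, l: True, k: False}
  {k: True, l: True, g: False}


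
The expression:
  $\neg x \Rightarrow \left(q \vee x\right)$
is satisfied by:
  {x: True, q: True}
  {x: True, q: False}
  {q: True, x: False}


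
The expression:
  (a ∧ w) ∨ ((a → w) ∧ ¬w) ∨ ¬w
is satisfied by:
  {a: True, w: False}
  {w: False, a: False}
  {w: True, a: True}


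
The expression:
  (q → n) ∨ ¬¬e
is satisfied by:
  {n: True, e: True, q: False}
  {n: True, e: False, q: False}
  {e: True, n: False, q: False}
  {n: False, e: False, q: False}
  {n: True, q: True, e: True}
  {n: True, q: True, e: False}
  {q: True, e: True, n: False}


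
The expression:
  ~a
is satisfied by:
  {a: False}


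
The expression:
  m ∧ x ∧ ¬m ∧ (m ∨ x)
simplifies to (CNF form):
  False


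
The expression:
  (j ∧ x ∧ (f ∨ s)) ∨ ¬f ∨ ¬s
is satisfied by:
  {x: True, j: True, s: False, f: False}
  {x: True, j: False, s: False, f: False}
  {j: True, x: False, s: False, f: False}
  {x: False, j: False, s: False, f: False}
  {f: True, x: True, j: True, s: False}
  {f: True, x: True, j: False, s: False}
  {f: True, j: True, x: False, s: False}
  {f: True, j: False, x: False, s: False}
  {x: True, s: True, j: True, f: False}
  {x: True, s: True, j: False, f: False}
  {s: True, j: True, x: False, f: False}
  {s: True, x: False, j: False, f: False}
  {f: True, x: True, s: True, j: True}


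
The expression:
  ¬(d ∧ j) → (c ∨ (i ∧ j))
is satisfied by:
  {i: True, c: True, j: True, d: True}
  {i: True, c: True, j: True, d: False}
  {c: True, j: True, d: True, i: False}
  {c: True, j: True, d: False, i: False}
  {i: True, c: True, d: True, j: False}
  {i: True, c: True, d: False, j: False}
  {c: True, d: True, j: False, i: False}
  {c: True, d: False, j: False, i: False}
  {i: True, j: True, d: True, c: False}
  {i: True, j: True, d: False, c: False}
  {j: True, d: True, c: False, i: False}


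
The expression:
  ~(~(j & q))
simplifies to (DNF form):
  j & q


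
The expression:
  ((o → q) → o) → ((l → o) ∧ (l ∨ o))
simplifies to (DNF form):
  True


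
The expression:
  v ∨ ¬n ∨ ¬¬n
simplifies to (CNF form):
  True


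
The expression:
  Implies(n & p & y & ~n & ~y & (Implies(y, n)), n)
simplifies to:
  True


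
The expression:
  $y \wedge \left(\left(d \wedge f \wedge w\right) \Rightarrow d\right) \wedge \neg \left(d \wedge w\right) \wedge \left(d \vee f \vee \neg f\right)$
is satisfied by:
  {y: True, w: False, d: False}
  {d: True, y: True, w: False}
  {w: True, y: True, d: False}


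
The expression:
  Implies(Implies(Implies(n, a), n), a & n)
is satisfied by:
  {a: True, n: False}
  {n: False, a: False}
  {n: True, a: True}


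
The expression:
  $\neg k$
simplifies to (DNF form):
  $\neg k$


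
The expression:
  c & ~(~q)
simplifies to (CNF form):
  c & q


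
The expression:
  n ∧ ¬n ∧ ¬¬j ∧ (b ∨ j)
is never true.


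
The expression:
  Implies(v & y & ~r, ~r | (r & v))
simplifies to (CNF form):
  True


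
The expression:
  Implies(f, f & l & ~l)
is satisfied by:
  {f: False}


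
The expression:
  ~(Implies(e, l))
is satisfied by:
  {e: True, l: False}


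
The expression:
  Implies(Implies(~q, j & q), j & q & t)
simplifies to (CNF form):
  (j | ~q) & (t | ~q)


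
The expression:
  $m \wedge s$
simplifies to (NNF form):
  $m \wedge s$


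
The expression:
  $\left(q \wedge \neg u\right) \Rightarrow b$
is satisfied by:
  {b: True, u: True, q: False}
  {b: True, u: False, q: False}
  {u: True, b: False, q: False}
  {b: False, u: False, q: False}
  {b: True, q: True, u: True}
  {b: True, q: True, u: False}
  {q: True, u: True, b: False}


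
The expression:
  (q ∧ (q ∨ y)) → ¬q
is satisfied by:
  {q: False}


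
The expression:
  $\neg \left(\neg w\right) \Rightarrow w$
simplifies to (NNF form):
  $\text{True}$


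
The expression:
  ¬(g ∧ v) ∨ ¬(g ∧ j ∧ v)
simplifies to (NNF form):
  ¬g ∨ ¬j ∨ ¬v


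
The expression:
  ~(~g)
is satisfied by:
  {g: True}


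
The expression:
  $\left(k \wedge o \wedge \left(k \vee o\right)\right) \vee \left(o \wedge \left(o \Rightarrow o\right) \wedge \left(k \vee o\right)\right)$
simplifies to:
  $o$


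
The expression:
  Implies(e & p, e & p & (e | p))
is always true.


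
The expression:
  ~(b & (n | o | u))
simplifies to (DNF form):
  ~b | (~n & ~o & ~u)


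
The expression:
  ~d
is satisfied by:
  {d: False}


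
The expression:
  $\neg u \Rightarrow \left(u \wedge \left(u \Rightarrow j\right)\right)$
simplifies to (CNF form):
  $u$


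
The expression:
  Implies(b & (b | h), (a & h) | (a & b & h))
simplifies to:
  ~b | (a & h)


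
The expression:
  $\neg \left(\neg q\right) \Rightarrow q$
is always true.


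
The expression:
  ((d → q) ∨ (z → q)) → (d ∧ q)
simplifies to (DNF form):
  (d ∧ q) ∨ (d ∧ z)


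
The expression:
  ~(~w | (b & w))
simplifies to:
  w & ~b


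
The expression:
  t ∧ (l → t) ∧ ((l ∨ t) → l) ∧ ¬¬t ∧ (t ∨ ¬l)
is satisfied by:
  {t: True, l: True}


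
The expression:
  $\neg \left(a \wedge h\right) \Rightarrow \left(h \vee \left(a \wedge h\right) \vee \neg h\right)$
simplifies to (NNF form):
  $\text{True}$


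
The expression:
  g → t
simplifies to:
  t ∨ ¬g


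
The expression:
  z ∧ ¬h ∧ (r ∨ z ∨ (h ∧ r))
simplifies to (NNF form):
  z ∧ ¬h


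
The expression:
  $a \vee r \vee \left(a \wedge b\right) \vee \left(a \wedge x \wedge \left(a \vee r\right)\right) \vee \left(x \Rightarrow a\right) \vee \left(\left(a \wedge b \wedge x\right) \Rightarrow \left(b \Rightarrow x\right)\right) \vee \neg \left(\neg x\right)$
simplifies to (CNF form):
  $\text{True}$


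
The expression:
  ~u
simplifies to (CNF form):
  ~u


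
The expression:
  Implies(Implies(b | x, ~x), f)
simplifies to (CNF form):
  f | x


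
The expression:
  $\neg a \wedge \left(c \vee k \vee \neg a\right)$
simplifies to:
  $\neg a$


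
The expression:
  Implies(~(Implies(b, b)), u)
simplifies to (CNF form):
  True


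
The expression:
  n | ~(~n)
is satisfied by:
  {n: True}


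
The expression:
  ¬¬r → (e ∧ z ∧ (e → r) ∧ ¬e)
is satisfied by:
  {r: False}


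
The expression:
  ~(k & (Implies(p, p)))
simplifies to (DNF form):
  ~k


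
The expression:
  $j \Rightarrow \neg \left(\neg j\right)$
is always true.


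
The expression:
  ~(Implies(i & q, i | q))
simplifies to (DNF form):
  False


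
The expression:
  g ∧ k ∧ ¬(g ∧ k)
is never true.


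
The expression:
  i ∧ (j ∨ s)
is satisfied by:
  {i: True, s: True, j: True}
  {i: True, s: True, j: False}
  {i: True, j: True, s: False}


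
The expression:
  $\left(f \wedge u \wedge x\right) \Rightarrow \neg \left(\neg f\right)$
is always true.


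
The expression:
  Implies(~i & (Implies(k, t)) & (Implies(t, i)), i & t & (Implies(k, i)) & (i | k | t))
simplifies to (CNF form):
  i | k | t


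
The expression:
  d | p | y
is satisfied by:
  {y: True, d: True, p: True}
  {y: True, d: True, p: False}
  {y: True, p: True, d: False}
  {y: True, p: False, d: False}
  {d: True, p: True, y: False}
  {d: True, p: False, y: False}
  {p: True, d: False, y: False}


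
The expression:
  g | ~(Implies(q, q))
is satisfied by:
  {g: True}


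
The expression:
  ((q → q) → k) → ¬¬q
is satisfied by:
  {q: True, k: False}
  {k: False, q: False}
  {k: True, q: True}


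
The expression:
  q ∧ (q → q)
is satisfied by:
  {q: True}


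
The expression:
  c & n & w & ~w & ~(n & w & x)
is never true.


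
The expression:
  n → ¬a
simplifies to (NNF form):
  ¬a ∨ ¬n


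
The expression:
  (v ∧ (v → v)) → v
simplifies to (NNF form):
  True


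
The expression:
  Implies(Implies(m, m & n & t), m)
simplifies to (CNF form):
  m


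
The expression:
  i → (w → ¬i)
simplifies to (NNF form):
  ¬i ∨ ¬w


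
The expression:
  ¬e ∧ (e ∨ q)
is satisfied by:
  {q: True, e: False}


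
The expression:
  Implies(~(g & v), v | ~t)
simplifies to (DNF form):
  v | ~t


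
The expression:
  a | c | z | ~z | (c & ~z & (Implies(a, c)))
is always true.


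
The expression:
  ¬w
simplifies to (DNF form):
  ¬w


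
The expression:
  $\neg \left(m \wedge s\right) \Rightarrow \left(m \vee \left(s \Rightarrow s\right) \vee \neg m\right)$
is always true.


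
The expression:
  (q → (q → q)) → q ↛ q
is never true.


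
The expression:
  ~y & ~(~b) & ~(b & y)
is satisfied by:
  {b: True, y: False}


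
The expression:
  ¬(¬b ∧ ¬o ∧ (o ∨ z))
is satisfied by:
  {b: True, o: True, z: False}
  {b: True, z: False, o: False}
  {o: True, z: False, b: False}
  {o: False, z: False, b: False}
  {b: True, o: True, z: True}
  {b: True, z: True, o: False}
  {o: True, z: True, b: False}


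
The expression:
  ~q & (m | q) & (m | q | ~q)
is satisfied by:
  {m: True, q: False}


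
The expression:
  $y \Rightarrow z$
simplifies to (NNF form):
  $z \vee \neg y$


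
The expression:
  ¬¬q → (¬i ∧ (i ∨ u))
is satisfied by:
  {u: True, i: False, q: False}
  {i: False, q: False, u: False}
  {u: True, i: True, q: False}
  {i: True, u: False, q: False}
  {q: True, u: True, i: False}


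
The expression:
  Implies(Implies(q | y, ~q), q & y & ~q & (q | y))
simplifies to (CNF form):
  q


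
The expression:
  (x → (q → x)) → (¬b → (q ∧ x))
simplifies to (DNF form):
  b ∨ (q ∧ x)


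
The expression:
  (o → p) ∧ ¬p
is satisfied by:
  {o: False, p: False}


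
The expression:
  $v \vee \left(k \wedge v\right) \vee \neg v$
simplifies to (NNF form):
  $\text{True}$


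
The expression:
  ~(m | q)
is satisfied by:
  {q: False, m: False}


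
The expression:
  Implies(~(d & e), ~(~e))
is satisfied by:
  {e: True}


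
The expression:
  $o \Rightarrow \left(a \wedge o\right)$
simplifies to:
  $a \vee \neg o$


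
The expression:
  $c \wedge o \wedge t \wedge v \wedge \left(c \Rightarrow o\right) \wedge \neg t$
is never true.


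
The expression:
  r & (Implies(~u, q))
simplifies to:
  r & (q | u)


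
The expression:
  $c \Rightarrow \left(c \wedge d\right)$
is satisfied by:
  {d: True, c: False}
  {c: False, d: False}
  {c: True, d: True}


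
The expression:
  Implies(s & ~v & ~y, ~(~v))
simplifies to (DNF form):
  v | y | ~s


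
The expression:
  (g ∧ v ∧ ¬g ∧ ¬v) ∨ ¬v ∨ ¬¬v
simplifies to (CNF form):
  True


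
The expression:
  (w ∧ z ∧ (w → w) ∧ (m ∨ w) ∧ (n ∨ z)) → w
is always true.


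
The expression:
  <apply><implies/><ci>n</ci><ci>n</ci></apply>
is always true.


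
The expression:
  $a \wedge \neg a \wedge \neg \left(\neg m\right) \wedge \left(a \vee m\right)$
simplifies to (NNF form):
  $\text{False}$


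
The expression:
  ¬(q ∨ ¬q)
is never true.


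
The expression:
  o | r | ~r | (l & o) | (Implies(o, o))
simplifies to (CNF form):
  True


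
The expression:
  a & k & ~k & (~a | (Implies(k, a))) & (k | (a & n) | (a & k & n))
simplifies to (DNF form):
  False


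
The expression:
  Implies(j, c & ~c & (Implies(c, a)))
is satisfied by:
  {j: False}


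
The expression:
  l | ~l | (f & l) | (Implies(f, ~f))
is always true.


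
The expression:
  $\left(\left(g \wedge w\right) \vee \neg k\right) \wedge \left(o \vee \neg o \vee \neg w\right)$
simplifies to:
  $\left(g \wedge w\right) \vee \neg k$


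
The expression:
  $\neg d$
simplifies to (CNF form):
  $\neg d$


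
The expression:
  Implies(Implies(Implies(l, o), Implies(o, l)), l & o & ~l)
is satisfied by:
  {o: True, l: False}


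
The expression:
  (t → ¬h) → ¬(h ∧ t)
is always true.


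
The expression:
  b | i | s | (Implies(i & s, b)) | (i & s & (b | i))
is always true.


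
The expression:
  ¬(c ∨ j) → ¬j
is always true.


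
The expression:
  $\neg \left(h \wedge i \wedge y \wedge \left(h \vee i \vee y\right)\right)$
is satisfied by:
  {h: False, y: False, i: False}
  {i: True, h: False, y: False}
  {y: True, h: False, i: False}
  {i: True, y: True, h: False}
  {h: True, i: False, y: False}
  {i: True, h: True, y: False}
  {y: True, h: True, i: False}


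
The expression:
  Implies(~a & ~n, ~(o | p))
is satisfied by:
  {n: True, a: True, p: False, o: False}
  {n: True, a: True, o: True, p: False}
  {n: True, a: True, p: True, o: False}
  {n: True, a: True, o: True, p: True}
  {n: True, p: False, o: False, a: False}
  {n: True, o: True, p: False, a: False}
  {n: True, p: True, o: False, a: False}
  {n: True, o: True, p: True, a: False}
  {a: True, p: False, o: False, n: False}
  {o: True, a: True, p: False, n: False}
  {a: True, p: True, o: False, n: False}
  {o: True, a: True, p: True, n: False}
  {a: False, p: False, o: False, n: False}


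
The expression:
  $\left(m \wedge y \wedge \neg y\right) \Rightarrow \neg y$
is always true.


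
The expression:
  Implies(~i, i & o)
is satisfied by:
  {i: True}


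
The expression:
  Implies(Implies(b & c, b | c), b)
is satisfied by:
  {b: True}


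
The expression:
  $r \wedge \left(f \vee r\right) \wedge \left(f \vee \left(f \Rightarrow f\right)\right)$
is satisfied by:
  {r: True}


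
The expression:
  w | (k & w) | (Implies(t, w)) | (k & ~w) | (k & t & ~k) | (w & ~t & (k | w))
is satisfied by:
  {k: True, w: True, t: False}
  {k: True, w: False, t: False}
  {w: True, k: False, t: False}
  {k: False, w: False, t: False}
  {k: True, t: True, w: True}
  {k: True, t: True, w: False}
  {t: True, w: True, k: False}


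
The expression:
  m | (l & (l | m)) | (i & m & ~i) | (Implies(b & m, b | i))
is always true.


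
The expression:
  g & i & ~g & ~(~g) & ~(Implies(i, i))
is never true.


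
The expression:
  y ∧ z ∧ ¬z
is never true.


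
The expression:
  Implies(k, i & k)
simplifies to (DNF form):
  i | ~k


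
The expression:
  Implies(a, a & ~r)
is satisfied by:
  {a: False, r: False}
  {r: True, a: False}
  {a: True, r: False}


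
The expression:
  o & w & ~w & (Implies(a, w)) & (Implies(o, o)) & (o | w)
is never true.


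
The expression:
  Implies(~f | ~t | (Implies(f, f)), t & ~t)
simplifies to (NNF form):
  False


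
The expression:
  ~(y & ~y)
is always true.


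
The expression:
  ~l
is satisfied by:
  {l: False}


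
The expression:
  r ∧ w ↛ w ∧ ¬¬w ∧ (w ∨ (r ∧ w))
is never true.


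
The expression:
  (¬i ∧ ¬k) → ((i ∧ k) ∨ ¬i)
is always true.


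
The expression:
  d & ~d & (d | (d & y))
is never true.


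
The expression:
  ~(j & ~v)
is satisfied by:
  {v: True, j: False}
  {j: False, v: False}
  {j: True, v: True}


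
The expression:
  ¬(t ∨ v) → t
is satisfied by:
  {t: True, v: True}
  {t: True, v: False}
  {v: True, t: False}


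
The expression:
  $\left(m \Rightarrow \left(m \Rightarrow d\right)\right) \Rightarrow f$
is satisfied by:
  {m: True, f: True, d: False}
  {f: True, d: False, m: False}
  {m: True, f: True, d: True}
  {f: True, d: True, m: False}
  {m: True, d: False, f: False}


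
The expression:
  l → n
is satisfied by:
  {n: True, l: False}
  {l: False, n: False}
  {l: True, n: True}


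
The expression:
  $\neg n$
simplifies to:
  $\neg n$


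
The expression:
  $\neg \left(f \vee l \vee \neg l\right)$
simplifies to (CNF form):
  $\text{False}$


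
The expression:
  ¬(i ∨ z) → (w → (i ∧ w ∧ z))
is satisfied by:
  {i: True, z: True, w: False}
  {i: True, w: False, z: False}
  {z: True, w: False, i: False}
  {z: False, w: False, i: False}
  {i: True, z: True, w: True}
  {i: True, w: True, z: False}
  {z: True, w: True, i: False}


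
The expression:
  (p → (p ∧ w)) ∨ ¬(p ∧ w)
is always true.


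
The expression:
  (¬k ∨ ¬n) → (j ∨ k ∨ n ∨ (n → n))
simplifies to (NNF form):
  True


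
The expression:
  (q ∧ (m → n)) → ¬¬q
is always true.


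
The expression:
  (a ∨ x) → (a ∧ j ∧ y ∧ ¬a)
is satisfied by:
  {x: False, a: False}


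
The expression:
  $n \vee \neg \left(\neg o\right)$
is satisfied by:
  {n: True, o: True}
  {n: True, o: False}
  {o: True, n: False}


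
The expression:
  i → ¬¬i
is always true.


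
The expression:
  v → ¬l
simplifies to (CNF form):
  ¬l ∨ ¬v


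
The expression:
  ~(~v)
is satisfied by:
  {v: True}


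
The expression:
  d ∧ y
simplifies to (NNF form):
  d ∧ y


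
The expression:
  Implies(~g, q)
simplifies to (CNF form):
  g | q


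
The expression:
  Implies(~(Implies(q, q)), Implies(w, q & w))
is always true.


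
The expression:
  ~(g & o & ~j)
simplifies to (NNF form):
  j | ~g | ~o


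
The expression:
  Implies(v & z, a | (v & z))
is always true.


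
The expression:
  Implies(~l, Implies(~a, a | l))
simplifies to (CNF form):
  a | l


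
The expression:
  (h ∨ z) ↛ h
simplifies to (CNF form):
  z ∧ ¬h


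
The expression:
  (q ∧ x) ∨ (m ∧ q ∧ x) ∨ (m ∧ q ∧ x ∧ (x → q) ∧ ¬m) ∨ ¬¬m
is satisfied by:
  {x: True, m: True, q: True}
  {x: True, m: True, q: False}
  {m: True, q: True, x: False}
  {m: True, q: False, x: False}
  {x: True, q: True, m: False}


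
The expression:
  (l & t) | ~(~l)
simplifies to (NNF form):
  l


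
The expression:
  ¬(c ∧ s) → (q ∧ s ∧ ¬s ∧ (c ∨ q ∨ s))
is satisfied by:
  {c: True, s: True}


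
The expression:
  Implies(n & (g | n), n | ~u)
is always true.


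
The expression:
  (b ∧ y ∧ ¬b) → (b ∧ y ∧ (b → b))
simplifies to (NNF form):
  True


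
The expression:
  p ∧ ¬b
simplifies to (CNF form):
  p ∧ ¬b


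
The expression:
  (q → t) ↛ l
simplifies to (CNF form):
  ¬l ∧ (t ∨ ¬q)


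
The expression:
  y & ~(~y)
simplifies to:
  y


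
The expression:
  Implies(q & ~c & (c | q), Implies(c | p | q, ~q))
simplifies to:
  c | ~q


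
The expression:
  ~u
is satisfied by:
  {u: False}


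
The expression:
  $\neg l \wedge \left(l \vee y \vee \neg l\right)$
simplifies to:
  $\neg l$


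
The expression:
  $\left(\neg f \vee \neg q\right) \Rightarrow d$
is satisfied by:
  {d: True, q: True, f: True}
  {d: True, q: True, f: False}
  {d: True, f: True, q: False}
  {d: True, f: False, q: False}
  {q: True, f: True, d: False}


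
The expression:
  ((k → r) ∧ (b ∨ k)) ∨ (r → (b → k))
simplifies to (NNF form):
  True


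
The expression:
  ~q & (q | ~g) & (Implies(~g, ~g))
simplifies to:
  ~g & ~q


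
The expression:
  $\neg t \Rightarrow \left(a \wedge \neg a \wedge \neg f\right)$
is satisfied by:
  {t: True}


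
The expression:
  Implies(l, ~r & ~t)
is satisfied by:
  {r: False, l: False, t: False}
  {t: True, r: False, l: False}
  {r: True, t: False, l: False}
  {t: True, r: True, l: False}
  {l: True, t: False, r: False}


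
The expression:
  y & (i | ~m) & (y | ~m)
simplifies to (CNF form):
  y & (i | ~m)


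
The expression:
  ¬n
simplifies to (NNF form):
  ¬n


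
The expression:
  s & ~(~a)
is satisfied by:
  {a: True, s: True}


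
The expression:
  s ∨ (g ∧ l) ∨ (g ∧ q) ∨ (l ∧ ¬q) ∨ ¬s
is always true.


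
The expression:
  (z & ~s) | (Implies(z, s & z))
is always true.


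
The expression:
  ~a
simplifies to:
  ~a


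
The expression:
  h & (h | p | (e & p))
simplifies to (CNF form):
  h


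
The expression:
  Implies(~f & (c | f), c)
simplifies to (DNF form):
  True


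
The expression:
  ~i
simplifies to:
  ~i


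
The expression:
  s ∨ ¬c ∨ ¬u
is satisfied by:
  {s: True, u: False, c: False}
  {u: False, c: False, s: False}
  {s: True, c: True, u: False}
  {c: True, u: False, s: False}
  {s: True, u: True, c: False}
  {u: True, s: False, c: False}
  {s: True, c: True, u: True}


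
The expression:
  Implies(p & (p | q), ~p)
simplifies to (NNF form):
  ~p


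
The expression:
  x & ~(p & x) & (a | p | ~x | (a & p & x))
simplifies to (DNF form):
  a & x & ~p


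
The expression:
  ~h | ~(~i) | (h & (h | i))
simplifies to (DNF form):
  True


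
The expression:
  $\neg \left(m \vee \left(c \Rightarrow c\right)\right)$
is never true.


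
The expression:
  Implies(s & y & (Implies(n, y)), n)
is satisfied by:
  {n: True, s: False, y: False}
  {s: False, y: False, n: False}
  {n: True, y: True, s: False}
  {y: True, s: False, n: False}
  {n: True, s: True, y: False}
  {s: True, n: False, y: False}
  {n: True, y: True, s: True}


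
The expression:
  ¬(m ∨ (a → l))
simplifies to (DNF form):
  a ∧ ¬l ∧ ¬m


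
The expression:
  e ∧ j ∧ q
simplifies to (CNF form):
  e ∧ j ∧ q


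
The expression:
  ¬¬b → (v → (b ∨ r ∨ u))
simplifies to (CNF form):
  True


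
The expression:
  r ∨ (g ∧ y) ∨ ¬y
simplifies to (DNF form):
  g ∨ r ∨ ¬y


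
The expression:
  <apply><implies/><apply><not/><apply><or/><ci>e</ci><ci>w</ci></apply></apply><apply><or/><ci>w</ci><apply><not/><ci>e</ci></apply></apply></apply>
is always true.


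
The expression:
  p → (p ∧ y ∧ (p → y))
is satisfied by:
  {y: True, p: False}
  {p: False, y: False}
  {p: True, y: True}


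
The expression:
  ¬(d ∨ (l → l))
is never true.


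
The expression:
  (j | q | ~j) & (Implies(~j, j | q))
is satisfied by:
  {q: True, j: True}
  {q: True, j: False}
  {j: True, q: False}


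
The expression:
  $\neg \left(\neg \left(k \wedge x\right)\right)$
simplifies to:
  $k \wedge x$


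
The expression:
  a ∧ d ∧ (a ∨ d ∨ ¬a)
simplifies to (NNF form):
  a ∧ d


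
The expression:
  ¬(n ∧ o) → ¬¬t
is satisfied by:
  {n: True, t: True, o: True}
  {n: True, t: True, o: False}
  {t: True, o: True, n: False}
  {t: True, o: False, n: False}
  {n: True, o: True, t: False}


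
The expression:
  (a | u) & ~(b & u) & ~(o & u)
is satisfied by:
  {a: True, o: False, b: False, u: False}
  {a: True, b: True, o: False, u: False}
  {a: True, o: True, b: False, u: False}
  {a: True, b: True, o: True, u: False}
  {u: True, a: True, o: False, b: False}
  {u: True, o: False, b: False, a: False}


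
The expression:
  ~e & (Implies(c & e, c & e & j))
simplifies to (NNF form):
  ~e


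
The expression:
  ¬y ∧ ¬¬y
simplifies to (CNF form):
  False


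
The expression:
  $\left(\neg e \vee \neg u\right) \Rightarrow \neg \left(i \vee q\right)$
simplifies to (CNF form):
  $\left(e \vee \neg i\right) \wedge \left(e \vee \neg q\right) \wedge \left(u \vee \neg i\right) \wedge \left(u \vee \neg q\right)$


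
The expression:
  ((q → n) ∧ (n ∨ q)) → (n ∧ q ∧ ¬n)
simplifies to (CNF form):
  ¬n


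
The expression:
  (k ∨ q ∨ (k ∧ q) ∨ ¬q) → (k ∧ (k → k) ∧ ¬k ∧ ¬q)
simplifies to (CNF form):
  False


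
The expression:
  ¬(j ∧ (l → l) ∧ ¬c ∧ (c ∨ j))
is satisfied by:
  {c: True, j: False}
  {j: False, c: False}
  {j: True, c: True}


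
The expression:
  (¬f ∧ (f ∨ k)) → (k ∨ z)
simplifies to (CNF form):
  True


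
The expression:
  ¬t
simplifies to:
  ¬t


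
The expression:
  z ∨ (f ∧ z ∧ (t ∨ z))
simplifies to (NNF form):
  z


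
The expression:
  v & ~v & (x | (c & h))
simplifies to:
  False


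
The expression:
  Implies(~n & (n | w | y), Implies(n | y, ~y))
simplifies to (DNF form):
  n | ~y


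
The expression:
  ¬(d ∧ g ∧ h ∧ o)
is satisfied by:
  {h: False, o: False, d: False, g: False}
  {g: True, h: False, o: False, d: False}
  {d: True, h: False, o: False, g: False}
  {g: True, d: True, h: False, o: False}
  {o: True, g: False, h: False, d: False}
  {g: True, o: True, h: False, d: False}
  {d: True, o: True, g: False, h: False}
  {g: True, d: True, o: True, h: False}
  {h: True, d: False, o: False, g: False}
  {g: True, h: True, d: False, o: False}
  {d: True, h: True, g: False, o: False}
  {g: True, d: True, h: True, o: False}
  {o: True, h: True, d: False, g: False}
  {g: True, o: True, h: True, d: False}
  {d: True, o: True, h: True, g: False}


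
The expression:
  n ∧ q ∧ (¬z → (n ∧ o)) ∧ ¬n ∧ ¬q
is never true.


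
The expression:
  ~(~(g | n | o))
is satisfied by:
  {n: True, o: True, g: True}
  {n: True, o: True, g: False}
  {n: True, g: True, o: False}
  {n: True, g: False, o: False}
  {o: True, g: True, n: False}
  {o: True, g: False, n: False}
  {g: True, o: False, n: False}


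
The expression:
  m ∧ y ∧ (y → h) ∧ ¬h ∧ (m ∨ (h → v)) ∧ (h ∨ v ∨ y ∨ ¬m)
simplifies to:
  False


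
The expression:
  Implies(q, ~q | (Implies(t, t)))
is always true.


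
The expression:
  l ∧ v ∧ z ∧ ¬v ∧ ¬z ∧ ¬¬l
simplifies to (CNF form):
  False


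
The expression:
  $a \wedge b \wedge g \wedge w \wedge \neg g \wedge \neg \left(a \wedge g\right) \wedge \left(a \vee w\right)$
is never true.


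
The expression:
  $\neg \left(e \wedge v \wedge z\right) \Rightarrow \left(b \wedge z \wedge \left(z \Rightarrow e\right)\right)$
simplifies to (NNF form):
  $e \wedge z \wedge \left(b \vee v\right)$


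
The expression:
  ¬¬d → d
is always true.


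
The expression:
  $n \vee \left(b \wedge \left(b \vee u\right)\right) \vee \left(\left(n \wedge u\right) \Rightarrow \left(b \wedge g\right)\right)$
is always true.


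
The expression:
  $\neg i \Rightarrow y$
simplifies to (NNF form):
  $i \vee y$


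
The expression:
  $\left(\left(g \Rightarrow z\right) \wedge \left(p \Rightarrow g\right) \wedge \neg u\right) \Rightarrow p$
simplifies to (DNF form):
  $p \vee u \vee \left(g \wedge \neg z\right)$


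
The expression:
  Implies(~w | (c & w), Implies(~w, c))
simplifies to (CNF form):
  c | w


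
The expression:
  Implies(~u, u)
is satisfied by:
  {u: True}


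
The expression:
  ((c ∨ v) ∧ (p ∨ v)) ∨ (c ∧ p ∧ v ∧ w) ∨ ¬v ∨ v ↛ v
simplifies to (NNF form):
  True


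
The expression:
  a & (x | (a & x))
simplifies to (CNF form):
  a & x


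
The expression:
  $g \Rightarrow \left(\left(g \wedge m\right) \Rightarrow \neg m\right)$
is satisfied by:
  {g: False, m: False}
  {m: True, g: False}
  {g: True, m: False}


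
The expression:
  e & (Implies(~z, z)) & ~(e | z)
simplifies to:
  False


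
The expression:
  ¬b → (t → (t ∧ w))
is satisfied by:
  {b: True, w: True, t: False}
  {b: True, w: False, t: False}
  {w: True, b: False, t: False}
  {b: False, w: False, t: False}
  {b: True, t: True, w: True}
  {b: True, t: True, w: False}
  {t: True, w: True, b: False}


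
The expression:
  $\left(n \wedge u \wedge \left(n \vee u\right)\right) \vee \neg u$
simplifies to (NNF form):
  $n \vee \neg u$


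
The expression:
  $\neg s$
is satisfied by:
  {s: False}


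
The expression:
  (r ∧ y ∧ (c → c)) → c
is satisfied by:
  {c: True, y: False, r: False}
  {c: False, y: False, r: False}
  {r: True, c: True, y: False}
  {r: True, c: False, y: False}
  {y: True, c: True, r: False}
  {y: True, c: False, r: False}
  {y: True, r: True, c: True}


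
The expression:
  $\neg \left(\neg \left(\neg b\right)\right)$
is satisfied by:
  {b: False}


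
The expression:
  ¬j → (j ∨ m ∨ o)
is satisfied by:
  {o: True, m: True, j: True}
  {o: True, m: True, j: False}
  {o: True, j: True, m: False}
  {o: True, j: False, m: False}
  {m: True, j: True, o: False}
  {m: True, j: False, o: False}
  {j: True, m: False, o: False}


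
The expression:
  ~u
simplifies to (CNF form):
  ~u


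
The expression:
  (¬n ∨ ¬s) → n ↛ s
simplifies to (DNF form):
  n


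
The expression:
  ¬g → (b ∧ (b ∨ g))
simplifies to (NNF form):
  b ∨ g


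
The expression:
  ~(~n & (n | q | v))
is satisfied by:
  {n: True, v: False, q: False}
  {n: True, q: True, v: False}
  {n: True, v: True, q: False}
  {n: True, q: True, v: True}
  {q: False, v: False, n: False}


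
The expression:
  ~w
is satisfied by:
  {w: False}


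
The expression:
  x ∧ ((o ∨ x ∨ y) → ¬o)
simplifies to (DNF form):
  x ∧ ¬o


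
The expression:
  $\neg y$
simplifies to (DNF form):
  $\neg y$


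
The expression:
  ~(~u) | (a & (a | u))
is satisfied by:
  {a: True, u: True}
  {a: True, u: False}
  {u: True, a: False}


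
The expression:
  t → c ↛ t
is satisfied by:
  {t: False}


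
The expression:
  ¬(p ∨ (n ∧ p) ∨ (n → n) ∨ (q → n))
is never true.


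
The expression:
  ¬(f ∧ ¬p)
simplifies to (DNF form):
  p ∨ ¬f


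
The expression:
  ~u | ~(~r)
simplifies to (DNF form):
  r | ~u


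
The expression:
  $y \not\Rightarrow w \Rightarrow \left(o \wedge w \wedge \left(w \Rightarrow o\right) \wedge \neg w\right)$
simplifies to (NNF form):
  $w \vee \neg y$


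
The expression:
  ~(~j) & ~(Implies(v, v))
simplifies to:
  False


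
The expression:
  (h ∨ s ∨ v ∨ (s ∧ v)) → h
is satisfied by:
  {h: True, s: False, v: False}
  {h: True, v: True, s: False}
  {h: True, s: True, v: False}
  {h: True, v: True, s: True}
  {v: False, s: False, h: False}


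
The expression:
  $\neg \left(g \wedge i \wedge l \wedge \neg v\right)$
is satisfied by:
  {v: True, l: False, i: False, g: False}
  {g: False, l: False, v: False, i: False}
  {g: True, v: True, l: False, i: False}
  {g: True, l: False, v: False, i: False}
  {i: True, v: True, g: False, l: False}
  {i: True, g: False, l: False, v: False}
  {i: True, g: True, v: True, l: False}
  {i: True, g: True, l: False, v: False}
  {v: True, l: True, i: False, g: False}
  {l: True, i: False, v: False, g: False}
  {g: True, l: True, v: True, i: False}
  {g: True, l: True, i: False, v: False}
  {v: True, l: True, i: True, g: False}
  {l: True, i: True, g: False, v: False}
  {g: True, l: True, i: True, v: True}


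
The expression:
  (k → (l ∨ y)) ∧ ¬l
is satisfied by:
  {y: True, l: False, k: False}
  {l: False, k: False, y: False}
  {y: True, k: True, l: False}


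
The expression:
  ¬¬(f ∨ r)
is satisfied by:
  {r: True, f: True}
  {r: True, f: False}
  {f: True, r: False}
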